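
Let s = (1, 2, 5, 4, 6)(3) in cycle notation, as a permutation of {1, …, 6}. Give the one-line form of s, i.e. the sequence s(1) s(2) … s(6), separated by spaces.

Image by image: 1↦2, 2↦5, 3↦3, 4↦6, 5↦4, 6↦1.
So the one-line form is 2 5 3 6 4 1.

2 5 3 6 4 1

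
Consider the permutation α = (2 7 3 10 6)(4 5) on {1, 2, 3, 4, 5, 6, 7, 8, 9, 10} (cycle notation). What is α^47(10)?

10 lies in the 5-cycle (2 7 3 10 6).
Powers repeat with period 5 on this cycle, and 47 mod 5 = 2, so α^47(10) = α^2(10).
Advancing 2 steps from 10: 10 → 6 → 2.

2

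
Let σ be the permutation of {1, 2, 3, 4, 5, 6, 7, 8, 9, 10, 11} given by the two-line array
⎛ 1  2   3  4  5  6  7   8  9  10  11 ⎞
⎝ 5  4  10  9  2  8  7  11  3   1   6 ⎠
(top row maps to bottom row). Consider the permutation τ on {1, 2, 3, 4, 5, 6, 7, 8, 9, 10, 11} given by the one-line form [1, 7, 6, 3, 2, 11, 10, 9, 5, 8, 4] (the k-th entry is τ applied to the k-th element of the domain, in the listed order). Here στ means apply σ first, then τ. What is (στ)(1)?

2

(στ)(1) = τ(σ(1)). σ(1) = 5, then τ(5) = 2. So (στ)(1) = 2.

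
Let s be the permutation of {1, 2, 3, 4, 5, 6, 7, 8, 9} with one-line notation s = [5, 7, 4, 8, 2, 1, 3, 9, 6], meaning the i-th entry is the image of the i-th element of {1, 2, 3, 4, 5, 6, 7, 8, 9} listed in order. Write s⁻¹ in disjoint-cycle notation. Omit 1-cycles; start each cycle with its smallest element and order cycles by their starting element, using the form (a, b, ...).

(1, 6, 9, 8, 4, 3, 7, 2, 5)

The cycle decomposition of s is (1, 5, 2, 7, 3, 4, 8, 9, 6).
Reversing each cycle (and rotating so the smallest element leads) gives s⁻¹ = (1, 6, 9, 8, 4, 3, 7, 2, 5).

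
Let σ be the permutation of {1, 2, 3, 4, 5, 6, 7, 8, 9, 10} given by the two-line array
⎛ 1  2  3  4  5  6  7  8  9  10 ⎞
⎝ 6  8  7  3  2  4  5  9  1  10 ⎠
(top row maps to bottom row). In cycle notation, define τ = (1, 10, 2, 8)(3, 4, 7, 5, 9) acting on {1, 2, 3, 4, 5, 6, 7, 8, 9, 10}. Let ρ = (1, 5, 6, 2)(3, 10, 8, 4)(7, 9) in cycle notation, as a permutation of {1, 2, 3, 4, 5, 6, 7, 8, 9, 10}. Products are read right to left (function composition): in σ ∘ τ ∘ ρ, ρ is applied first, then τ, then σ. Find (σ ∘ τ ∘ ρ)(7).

7

(σ ∘ τ ∘ ρ)(7) = σ(τ(ρ(7))). ρ(7) = 9, then τ(9) = 3, then σ(3) = 7, so the result is 7.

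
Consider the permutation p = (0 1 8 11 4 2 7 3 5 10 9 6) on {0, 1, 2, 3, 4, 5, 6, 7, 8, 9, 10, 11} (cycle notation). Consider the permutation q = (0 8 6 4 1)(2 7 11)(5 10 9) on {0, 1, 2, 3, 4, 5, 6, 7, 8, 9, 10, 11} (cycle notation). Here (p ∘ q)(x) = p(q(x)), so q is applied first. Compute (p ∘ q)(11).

First apply q: q(11) = 2, then p(2) = 7. Thus (p ∘ q)(11) = 7.

7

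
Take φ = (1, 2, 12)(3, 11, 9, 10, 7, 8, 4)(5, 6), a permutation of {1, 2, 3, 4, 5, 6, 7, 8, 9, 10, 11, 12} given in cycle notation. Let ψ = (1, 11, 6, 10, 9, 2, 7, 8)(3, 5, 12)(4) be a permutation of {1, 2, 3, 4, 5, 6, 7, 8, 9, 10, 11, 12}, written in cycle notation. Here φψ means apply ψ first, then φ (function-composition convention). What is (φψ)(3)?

First apply ψ: ψ(3) = 5, then φ(5) = 6. Thus (φψ)(3) = 6.

6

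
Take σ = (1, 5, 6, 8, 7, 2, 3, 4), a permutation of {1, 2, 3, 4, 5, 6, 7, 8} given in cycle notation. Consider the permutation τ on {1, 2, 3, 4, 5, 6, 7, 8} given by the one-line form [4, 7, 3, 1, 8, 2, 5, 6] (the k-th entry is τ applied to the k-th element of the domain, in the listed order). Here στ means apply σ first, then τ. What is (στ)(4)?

σ(4) = 1, then τ(1) = 4; composing gives (στ)(4) = 4.

4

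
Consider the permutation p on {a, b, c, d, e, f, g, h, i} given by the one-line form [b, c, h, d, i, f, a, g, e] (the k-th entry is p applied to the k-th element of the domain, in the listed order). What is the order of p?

10

Decomposing into disjoint cycles gives cycle lengths 5, 2, 1, 1.
The order is lcm(5, 2) = 10.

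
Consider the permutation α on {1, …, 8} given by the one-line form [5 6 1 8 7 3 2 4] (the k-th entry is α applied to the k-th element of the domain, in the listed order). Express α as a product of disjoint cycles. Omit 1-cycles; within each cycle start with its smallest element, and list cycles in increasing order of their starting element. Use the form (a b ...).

(1 5 7 2 6 3)(4 8)

Iterating α from 1 gives 1 → 5 → 7 → 2 → 6 → 3 → 1; that is the 6-cycle (1 5 7 2 6 3).
Repeating from the next unused element and collecting all non-trivial cycles gives (1 5 7 2 6 3)(4 8).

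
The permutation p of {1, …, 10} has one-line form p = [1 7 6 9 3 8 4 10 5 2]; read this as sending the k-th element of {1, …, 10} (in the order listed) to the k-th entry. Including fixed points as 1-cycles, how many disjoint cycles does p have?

The cycle decomposition is (1)(2, 7, 4, 9, 5, 3, 6, 8, 10), which has 2 cycles (counting 1-cycles).

2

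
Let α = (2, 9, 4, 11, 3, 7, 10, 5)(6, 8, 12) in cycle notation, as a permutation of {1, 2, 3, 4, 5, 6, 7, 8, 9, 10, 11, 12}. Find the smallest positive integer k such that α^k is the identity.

The disjoint cycles have lengths 8, 3, 1.
Since disjoint cycles commute, ord(α) = lcm(8, 3) = 24.

24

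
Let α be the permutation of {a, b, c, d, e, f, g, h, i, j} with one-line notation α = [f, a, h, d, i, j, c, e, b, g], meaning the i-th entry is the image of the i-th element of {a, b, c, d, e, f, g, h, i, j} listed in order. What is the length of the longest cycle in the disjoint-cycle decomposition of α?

9

Decomposing into disjoint cycles gives (a, f, j, g, c, h, e, i, b); the longest has length 9.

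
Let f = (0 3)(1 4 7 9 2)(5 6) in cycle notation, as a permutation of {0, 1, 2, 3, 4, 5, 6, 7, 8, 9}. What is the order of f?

10

The cycle type of f is (5, 2, 2, 1).
The order of f is the least common multiple of its cycle lengths: lcm(5, 2, 2) = 10.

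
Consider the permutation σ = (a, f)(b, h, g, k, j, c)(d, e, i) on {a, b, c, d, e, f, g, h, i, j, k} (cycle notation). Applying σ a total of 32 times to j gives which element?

j lies in the 6-cycle (b, h, g, k, j, c).
On a 6-cycle, σ^6 is the identity, so σ^32 = σ^2 there (32 ≡ 2 mod 6).
Stepping 2 places around the cycle: j → c → b.

b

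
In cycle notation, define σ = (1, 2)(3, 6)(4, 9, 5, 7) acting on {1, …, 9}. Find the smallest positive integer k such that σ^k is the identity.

4

The disjoint cycles have lengths 4, 2, 2, 1.
The order of σ is the least common multiple of its cycle lengths: lcm(4, 2, 2) = 4.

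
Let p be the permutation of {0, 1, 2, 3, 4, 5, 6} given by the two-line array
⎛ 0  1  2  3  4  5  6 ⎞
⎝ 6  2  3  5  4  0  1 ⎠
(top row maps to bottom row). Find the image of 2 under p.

The entry below 2 in the array is 3, so p(2) = 3.

3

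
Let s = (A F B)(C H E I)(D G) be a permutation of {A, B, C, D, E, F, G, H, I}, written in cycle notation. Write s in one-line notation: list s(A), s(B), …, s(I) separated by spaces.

F A H G I B D E C

Each element maps to the next entry in its cycle (wrapping to the front): A→F, B→A, C→H, D→G, E→I, F→B, G→D, H→E, I→C.
Listing these in domain order gives F A H G I B D E C.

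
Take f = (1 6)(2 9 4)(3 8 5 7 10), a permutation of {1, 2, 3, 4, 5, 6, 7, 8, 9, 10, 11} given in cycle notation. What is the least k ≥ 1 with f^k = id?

30

The disjoint cycles have lengths 5, 3, 2, 1.
Since disjoint cycles commute, ord(f) = lcm(5, 3, 2) = 30.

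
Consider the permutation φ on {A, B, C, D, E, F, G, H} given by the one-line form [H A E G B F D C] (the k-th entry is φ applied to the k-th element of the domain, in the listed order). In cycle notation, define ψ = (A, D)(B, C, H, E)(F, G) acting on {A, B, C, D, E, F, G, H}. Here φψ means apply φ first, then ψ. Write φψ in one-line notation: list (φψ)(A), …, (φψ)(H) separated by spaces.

E D B F C G A H

(φψ)(x) = ψ(φ(x)). Computing each image: ψ(φ(A)) = ψ(H) = E, ψ(φ(B)) = ψ(A) = D, ψ(φ(C)) = ψ(E) = B, ψ(φ(D)) = ψ(G) = F, ψ(φ(E)) = ψ(B) = C, ψ(φ(F)) = ψ(F) = G, ψ(φ(G)) = ψ(D) = A, ψ(φ(H)) = ψ(C) = H.
Hence φψ = [E D B F C G A H].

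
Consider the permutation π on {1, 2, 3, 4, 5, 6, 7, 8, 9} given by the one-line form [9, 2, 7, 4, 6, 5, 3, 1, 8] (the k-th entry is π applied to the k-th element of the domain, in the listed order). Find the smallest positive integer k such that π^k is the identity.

Writing π as disjoint cycles, the cycle lengths are 3, 2, 2, 1, 1.
The order of π is the least common multiple of its cycle lengths: lcm(3, 2, 2) = 6.

6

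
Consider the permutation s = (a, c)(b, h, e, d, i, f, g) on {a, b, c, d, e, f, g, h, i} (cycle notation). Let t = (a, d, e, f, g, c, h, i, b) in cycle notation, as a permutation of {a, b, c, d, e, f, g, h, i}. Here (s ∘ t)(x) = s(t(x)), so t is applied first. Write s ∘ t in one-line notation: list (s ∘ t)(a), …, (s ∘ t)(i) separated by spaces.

(s ∘ t)(x) = s(t(x)). Computing each image: s(t(a)) = s(d) = i, s(t(b)) = s(a) = c, s(t(c)) = s(h) = e, s(t(d)) = s(e) = d, s(t(e)) = s(f) = g, s(t(f)) = s(g) = b, s(t(g)) = s(c) = a, s(t(h)) = s(i) = f, s(t(i)) = s(b) = h.
Hence s ∘ t = [i c e d g b a f h].

i c e d g b a f h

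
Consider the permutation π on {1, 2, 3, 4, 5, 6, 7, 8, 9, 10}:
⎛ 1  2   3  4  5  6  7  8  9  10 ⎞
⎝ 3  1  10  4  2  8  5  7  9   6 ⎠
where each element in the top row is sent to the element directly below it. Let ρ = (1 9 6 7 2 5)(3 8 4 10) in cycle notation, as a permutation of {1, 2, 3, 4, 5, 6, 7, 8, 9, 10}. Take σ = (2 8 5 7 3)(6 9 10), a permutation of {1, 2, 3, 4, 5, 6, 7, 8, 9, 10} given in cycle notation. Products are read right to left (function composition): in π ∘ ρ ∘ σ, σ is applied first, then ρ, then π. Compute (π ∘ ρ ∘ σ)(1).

(π ∘ ρ ∘ σ)(1) = π(ρ(σ(1))). σ(1) = 1, then ρ(1) = 9, then π(9) = 9, so the result is 9.

9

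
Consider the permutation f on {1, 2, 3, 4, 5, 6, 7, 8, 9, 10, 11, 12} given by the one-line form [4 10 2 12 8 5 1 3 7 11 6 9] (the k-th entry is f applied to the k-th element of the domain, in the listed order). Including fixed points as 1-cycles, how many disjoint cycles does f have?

2

The cycle decomposition is (1 4 12 9 7)(2 10 11 6 5 8 3), which has 2 cycles (counting 1-cycles).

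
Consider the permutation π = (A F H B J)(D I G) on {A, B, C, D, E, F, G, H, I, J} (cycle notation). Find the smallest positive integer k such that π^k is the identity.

The cycle type of π is (5, 3, 1, 1).
The order is lcm(5, 3) = 15.

15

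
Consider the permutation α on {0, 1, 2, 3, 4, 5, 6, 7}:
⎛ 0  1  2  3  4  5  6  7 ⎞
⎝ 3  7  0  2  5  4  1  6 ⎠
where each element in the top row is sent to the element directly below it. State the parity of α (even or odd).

odd

In disjoint-cycle form the cycle lengths are 3, 3, 2.
A cycle of length ℓ contributes ℓ−1 transpositions, so α is a product of 2 + 2 + 1 = 5 transpositions — odd.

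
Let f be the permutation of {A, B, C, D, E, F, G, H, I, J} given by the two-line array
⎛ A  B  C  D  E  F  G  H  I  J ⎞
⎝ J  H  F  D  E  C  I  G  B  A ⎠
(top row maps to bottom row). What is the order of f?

4

The disjoint-cycle form of f has cycle lengths 4, 2, 2, 1, 1.
Since disjoint cycles commute, ord(f) = lcm(4, 2, 2) = 4.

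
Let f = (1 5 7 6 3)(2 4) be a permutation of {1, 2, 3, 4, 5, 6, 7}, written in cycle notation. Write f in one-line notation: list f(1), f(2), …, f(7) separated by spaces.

Each element maps to the next entry in its cycle (wrapping to the front): 1→5, 2→4, 3→1, 4→2, 5→7, 6→3, 7→6.
So the one-line form is 5 4 1 2 7 3 6.

5 4 1 2 7 3 6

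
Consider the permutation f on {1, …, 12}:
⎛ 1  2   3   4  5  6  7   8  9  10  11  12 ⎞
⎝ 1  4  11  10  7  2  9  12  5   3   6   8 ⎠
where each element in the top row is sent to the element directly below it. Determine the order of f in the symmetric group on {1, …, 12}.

6

Decomposing into disjoint cycles gives cycle lengths 6, 3, 2, 1.
Since disjoint cycles commute, ord(f) = lcm(6, 3, 2) = 6.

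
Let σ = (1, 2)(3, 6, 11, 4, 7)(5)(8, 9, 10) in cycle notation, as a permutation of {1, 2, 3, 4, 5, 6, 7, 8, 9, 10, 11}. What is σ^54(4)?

4 lies in the 5-cycle (3, 6, 11, 4, 7).
Powers repeat with period 5 on this cycle, and 54 mod 5 = 4, so σ^54(4) = σ^4(4).
Stepping 4 places around the cycle: 4 → 7 → 3 → 6 → 11.

11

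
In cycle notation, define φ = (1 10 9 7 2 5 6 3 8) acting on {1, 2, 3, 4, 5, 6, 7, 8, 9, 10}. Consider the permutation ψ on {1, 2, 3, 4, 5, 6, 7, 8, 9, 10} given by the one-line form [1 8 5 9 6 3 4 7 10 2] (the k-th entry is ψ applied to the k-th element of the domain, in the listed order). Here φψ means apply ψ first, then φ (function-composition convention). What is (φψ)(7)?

(φψ)(7) = φ(ψ(7)). ψ(7) = 4, then φ(4) = 4. So (φψ)(7) = 4.

4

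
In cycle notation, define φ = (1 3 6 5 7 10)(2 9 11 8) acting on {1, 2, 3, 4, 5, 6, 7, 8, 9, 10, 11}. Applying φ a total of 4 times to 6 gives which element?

6 lies in the 6-cycle (1 3 6 5 7 10).
Advancing 4 steps from 6: 6 → 5 → 7 → 10 → 1.

1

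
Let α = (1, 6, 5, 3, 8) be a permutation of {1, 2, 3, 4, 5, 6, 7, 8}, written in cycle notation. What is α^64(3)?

5

3 lies in the 5-cycle (1, 6, 5, 3, 8).
Since the cycle has length 5, α^64 acts on it the same as α^4 (64 mod 5 = 4).
Stepping 4 places around the cycle: 3 → 8 → 1 → 6 → 5.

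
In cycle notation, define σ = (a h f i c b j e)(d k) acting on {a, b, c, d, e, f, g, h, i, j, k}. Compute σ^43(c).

c lies in the 8-cycle (a h f i c b j e).
Powers repeat with period 8 on this cycle, and 43 mod 8 = 3, so σ^43(c) = σ^3(c).
Stepping 3 places around the cycle: c → b → j → e.

e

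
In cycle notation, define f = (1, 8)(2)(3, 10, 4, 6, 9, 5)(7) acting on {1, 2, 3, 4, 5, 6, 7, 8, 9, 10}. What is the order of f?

6

The disjoint cycles have lengths 6, 2, 1, 1.
The order is lcm(6, 2) = 6.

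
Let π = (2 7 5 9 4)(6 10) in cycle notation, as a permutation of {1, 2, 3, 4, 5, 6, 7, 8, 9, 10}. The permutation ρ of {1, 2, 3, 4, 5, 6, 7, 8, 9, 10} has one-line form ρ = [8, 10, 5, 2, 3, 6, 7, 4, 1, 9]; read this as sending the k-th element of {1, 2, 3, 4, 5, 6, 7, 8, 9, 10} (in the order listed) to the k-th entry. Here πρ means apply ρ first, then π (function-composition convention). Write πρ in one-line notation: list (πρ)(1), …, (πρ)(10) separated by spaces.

(πρ)(x) = π(ρ(x)). Computing each image: π(ρ(1)) = π(8) = 8, π(ρ(2)) = π(10) = 6, π(ρ(3)) = π(5) = 9, π(ρ(4)) = π(2) = 7, π(ρ(5)) = π(3) = 3, π(ρ(6)) = π(6) = 10, π(ρ(7)) = π(7) = 5, π(ρ(8)) = π(4) = 2, π(ρ(9)) = π(1) = 1, π(ρ(10)) = π(9) = 4.
Hence πρ = [8 6 9 7 3 10 5 2 1 4].

8 6 9 7 3 10 5 2 1 4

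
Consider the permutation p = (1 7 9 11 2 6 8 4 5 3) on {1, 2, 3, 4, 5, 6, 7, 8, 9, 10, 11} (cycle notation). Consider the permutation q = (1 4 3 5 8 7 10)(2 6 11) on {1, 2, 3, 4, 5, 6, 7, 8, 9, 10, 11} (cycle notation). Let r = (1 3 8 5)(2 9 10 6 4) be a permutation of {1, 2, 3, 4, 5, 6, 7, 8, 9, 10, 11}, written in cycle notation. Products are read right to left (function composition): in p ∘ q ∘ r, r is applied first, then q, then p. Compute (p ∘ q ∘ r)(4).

8

(p ∘ q ∘ r)(4) = p(q(r(4))). r(4) = 2, then q(2) = 6, then p(6) = 8, so the result is 8.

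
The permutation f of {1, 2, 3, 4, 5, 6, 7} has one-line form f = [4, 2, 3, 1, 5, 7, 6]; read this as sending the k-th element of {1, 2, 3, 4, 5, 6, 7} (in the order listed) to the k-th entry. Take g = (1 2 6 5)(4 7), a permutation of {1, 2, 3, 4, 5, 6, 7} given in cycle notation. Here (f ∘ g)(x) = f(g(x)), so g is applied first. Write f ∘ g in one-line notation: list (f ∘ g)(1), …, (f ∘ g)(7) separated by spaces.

(f ∘ g)(x) = f(g(x)). Computing each image: f(g(1)) = f(2) = 2, f(g(2)) = f(6) = 7, f(g(3)) = f(3) = 3, f(g(4)) = f(7) = 6, f(g(5)) = f(1) = 4, f(g(6)) = f(5) = 5, f(g(7)) = f(4) = 1.
Hence f ∘ g = [2 7 3 6 4 5 1].

2 7 3 6 4 5 1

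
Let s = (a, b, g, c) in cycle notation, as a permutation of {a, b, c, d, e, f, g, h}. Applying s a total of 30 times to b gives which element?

b lies in the 4-cycle (a, b, g, c).
Since the cycle has length 4, s^30 acts on it the same as s^2 (30 mod 4 = 2).
Stepping 2 places around the cycle: b → g → c.

c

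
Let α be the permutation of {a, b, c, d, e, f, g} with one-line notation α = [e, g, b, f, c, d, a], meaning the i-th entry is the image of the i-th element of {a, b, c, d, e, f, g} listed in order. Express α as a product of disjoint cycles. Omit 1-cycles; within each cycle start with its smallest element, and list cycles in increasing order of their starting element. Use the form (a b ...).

(a e c b g)(d f)

Start at a and follow images: a → e → c → b → g → a, giving the cycle (a e c b g).
Continuing from each remaining unvisited element yields (a e c b g)(d f).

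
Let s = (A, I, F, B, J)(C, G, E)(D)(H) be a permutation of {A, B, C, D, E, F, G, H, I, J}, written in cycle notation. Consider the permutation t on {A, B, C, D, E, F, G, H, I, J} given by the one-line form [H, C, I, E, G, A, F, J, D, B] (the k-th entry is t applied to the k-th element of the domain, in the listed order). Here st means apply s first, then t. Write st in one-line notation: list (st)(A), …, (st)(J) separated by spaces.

For each element, apply s then t: A → I → D; B → J → B; C → G → F; D → D → E; E → C → I; F → B → C; G → E → G; H → H → J; I → F → A; J → A → H.
So st in one-line form is D B F E I C G J A H.

D B F E I C G J A H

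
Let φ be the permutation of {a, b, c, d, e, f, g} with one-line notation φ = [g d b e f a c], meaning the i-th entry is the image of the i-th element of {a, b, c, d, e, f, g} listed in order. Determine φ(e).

e is element number 5 of the domain, and entry number 5 of the one-line form is f, so φ(e) = f.

f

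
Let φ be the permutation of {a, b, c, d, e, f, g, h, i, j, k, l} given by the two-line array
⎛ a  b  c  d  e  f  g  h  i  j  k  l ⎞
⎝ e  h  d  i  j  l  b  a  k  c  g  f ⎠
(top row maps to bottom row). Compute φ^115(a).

Tracing a → e → … returns to a after 10 steps, so a lies in a 10-cycle (a, e, j, c, d, i, k, g, b, h).
On a 10-cycle, φ^10 is the identity, so φ^115 = φ^5 there (115 ≡ 5 mod 10).
Advancing 5 steps from a: a → e → j → c → d → i.

i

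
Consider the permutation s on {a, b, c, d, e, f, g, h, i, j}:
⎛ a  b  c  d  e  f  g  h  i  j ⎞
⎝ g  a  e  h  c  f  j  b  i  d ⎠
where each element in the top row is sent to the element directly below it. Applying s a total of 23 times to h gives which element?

d

Tracing h → b → … returns to h after 6 steps, so h lies in a 6-cycle (a g j d h b).
Powers repeat with period 6 on this cycle, and 23 mod 6 = 5, so s^23(h) = s^5(h).
Stepping 5 places around the cycle: h → b → a → g → j → d.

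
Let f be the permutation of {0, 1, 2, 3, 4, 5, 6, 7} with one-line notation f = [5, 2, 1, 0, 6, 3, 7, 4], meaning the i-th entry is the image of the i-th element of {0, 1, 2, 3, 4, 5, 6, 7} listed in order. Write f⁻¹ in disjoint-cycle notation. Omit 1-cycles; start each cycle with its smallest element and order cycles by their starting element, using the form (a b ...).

(0 3 5)(1 2)(4 7 6)

The cycle decomposition of f is (0 5 3)(1 2)(4 6 7).
The inverse reverses every cycle; in canonical form, f⁻¹ = (0 3 5)(1 2)(4 7 6).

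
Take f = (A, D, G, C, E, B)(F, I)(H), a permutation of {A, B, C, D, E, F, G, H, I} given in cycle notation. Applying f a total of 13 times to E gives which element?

E lies in the 6-cycle (A, D, G, C, E, B).
Powers repeat with period 6 on this cycle, and 13 mod 6 = 1, so f^13(E) = f^1(E).
Advancing 1 step from E: E → B.

B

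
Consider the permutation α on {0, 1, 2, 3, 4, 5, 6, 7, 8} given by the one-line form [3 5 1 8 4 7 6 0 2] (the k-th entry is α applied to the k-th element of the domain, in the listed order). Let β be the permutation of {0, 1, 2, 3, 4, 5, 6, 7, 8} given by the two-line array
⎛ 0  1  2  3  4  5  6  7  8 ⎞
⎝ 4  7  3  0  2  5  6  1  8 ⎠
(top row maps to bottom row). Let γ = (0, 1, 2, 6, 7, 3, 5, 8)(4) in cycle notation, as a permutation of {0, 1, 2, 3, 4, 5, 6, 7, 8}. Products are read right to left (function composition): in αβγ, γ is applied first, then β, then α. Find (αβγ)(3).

Chase 3: γ(3) = 5; β(5) = 5; α(5) = 7. Hence (αβγ)(3) = 7.

7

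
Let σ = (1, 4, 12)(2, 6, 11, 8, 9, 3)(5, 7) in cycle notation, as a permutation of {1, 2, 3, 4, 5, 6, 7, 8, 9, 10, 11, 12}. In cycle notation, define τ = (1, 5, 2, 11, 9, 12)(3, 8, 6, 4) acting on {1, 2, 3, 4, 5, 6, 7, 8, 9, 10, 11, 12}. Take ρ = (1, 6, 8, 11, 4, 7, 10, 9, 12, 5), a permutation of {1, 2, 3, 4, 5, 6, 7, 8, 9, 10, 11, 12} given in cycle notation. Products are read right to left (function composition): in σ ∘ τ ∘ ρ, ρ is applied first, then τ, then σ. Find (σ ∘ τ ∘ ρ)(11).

2

Chase 11: ρ(11) = 4; τ(4) = 3; σ(3) = 2. Hence (σ ∘ τ ∘ ρ)(11) = 2.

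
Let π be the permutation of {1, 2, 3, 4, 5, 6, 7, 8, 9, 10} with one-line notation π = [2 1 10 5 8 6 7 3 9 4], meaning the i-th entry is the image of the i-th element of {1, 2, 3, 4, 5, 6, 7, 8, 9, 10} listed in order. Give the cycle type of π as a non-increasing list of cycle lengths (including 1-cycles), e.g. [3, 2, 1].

The disjoint cycles are (1, 2)(3, 10, 4, 5, 8)(6)(7)(9), with lengths 5, 2, 1, 1, 1 in non-increasing order.

[5, 2, 1, 1, 1]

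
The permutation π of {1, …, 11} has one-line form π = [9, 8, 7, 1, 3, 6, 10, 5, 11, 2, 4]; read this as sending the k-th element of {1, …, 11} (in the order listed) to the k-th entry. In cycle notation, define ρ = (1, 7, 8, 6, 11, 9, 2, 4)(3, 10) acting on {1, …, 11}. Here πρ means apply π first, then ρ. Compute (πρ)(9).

First apply π: π(9) = 11, then ρ(11) = 9. Thus (πρ)(9) = 9.

9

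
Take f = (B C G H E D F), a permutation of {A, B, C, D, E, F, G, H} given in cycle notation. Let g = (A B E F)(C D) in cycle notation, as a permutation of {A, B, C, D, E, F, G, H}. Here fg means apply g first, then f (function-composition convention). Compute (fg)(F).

A

g(F) = A, then f(A) = A; composing gives (fg)(F) = A.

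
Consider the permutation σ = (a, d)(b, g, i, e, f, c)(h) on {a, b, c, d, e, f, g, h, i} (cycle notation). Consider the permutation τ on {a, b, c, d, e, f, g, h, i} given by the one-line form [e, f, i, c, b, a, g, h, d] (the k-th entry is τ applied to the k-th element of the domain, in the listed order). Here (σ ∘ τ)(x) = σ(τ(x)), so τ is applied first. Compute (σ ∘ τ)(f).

d

(σ ∘ τ)(f) = σ(τ(f)). τ(f) = a, then σ(a) = d. So (σ ∘ τ)(f) = d.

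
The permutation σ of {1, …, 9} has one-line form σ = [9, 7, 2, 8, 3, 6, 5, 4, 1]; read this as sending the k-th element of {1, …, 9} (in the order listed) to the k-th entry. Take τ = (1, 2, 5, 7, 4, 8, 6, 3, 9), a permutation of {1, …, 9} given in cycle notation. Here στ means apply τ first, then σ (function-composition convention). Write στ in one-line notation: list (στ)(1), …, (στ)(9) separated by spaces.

7 3 1 4 5 2 8 6 9

(στ)(x) = σ(τ(x)). Computing each image: σ(τ(1)) = σ(2) = 7, σ(τ(2)) = σ(5) = 3, σ(τ(3)) = σ(9) = 1, σ(τ(4)) = σ(8) = 4, σ(τ(5)) = σ(7) = 5, σ(τ(6)) = σ(3) = 2, σ(τ(7)) = σ(4) = 8, σ(τ(8)) = σ(6) = 6, σ(τ(9)) = σ(1) = 9.
Hence στ = [7 3 1 4 5 2 8 6 9].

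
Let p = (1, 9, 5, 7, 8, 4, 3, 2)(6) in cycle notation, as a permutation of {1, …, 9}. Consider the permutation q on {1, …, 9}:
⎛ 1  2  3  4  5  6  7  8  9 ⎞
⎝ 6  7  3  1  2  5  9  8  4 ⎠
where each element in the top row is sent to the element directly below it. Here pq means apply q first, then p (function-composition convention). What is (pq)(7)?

5

(pq)(7) = p(q(7)). q(7) = 9, then p(9) = 5. So (pq)(7) = 5.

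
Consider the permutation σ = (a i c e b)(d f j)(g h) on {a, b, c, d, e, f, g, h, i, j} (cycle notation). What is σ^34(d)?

d lies in the 3-cycle (d f j).
Powers repeat with period 3 on this cycle, and 34 mod 3 = 1, so σ^34(d) = σ^1(d).
Advancing 1 step from d: d → f.

f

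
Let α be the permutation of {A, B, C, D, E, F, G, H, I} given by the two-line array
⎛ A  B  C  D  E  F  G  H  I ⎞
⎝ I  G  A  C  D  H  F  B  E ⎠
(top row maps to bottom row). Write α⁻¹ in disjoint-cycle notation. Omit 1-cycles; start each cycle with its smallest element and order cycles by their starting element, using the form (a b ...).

First write α in disjoint cycles: (A I E D C)(B G F H).
Reversing each cycle (and rotating so the smallest element leads) gives α⁻¹ = (A C D E I)(B H F G).

(A C D E I)(B H F G)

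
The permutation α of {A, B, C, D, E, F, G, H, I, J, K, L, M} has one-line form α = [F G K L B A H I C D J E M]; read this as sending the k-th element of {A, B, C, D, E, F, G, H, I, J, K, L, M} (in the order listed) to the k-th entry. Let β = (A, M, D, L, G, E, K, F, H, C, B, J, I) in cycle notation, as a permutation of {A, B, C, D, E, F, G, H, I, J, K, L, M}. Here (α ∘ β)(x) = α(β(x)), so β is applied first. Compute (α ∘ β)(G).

β(G) = E, then α(E) = B; composing gives (α ∘ β)(G) = B.

B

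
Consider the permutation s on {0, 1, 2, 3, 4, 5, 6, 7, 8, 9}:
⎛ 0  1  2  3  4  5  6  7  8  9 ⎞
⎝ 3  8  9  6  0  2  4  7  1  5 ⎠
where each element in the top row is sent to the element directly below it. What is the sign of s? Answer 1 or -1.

In disjoint-cycle form the cycle lengths are 4, 3, 2, 1.
A cycle is odd iff its length is even; s has 2 even-length cycles, so sgn(s) = (−1)^2 and s is even.

1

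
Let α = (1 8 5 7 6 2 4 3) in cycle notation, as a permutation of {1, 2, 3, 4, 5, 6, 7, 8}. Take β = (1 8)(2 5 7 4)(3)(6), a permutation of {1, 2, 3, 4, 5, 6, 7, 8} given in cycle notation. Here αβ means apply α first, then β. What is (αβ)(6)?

5

(αβ)(6) = β(α(6)). α(6) = 2, then β(2) = 5. So (αβ)(6) = 5.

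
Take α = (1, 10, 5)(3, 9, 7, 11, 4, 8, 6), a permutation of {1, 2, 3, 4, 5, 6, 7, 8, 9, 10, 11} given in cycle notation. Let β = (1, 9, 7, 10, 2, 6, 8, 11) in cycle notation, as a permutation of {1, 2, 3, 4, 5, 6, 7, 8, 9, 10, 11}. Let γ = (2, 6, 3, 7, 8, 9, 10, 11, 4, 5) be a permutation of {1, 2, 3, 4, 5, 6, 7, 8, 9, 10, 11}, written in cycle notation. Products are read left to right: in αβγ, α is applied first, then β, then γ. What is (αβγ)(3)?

8

(αβγ)(3) = γ(β(α(3))). α(3) = 9, then β(9) = 7, then γ(7) = 8, so the result is 8.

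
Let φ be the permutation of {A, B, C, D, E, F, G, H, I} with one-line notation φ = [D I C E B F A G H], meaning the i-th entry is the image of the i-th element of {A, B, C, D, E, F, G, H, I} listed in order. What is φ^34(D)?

Tracing D → E → … returns to D after 7 steps, so D lies in a 7-cycle (A, D, E, B, I, H, G).
Since the cycle has length 7, φ^34 acts on it the same as φ^6 (34 mod 7 = 6).
Stepping 6 places around the cycle: D → E → B → I → H → G → A.

A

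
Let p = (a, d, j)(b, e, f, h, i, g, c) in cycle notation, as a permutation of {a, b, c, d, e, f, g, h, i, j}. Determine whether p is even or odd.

even

The cycle lengths are 7, 3.
A cycle is odd iff its length is even; p has 0 even-length cycles, so sgn(p) = (−1)^0 and p is even.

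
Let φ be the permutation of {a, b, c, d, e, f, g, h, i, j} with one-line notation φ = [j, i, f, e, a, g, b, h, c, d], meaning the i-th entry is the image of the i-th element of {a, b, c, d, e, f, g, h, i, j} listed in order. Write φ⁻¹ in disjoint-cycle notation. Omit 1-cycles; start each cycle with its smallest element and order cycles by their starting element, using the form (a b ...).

(a e d j)(b g f c i)

First write φ in disjoint cycles: (a j d e)(b i c f g).
Reversing each cycle (and rotating so the smallest element leads) gives φ⁻¹ = (a e d j)(b g f c i).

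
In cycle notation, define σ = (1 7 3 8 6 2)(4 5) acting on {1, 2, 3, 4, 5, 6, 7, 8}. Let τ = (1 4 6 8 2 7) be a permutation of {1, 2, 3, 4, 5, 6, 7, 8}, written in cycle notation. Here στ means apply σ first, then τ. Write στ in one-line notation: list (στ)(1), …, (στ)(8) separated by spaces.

1 4 2 5 6 7 3 8

Chase each element through σ then τ: 1 → 7 → 1; 2 → 1 → 4; 3 → 8 → 2; 4 → 5 → 5; 5 → 4 → 6; 6 → 2 → 7; 7 → 3 → 3; 8 → 6 → 8.
So στ in one-line form is 1 4 2 5 6 7 3 8.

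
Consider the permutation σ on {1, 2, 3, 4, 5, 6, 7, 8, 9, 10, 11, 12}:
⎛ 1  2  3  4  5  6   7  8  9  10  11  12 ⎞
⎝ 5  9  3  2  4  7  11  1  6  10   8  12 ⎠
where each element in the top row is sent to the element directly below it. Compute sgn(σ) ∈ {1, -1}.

1

In disjoint-cycle form the cycle lengths are 9, 1, 1, 1.
A cycle of length ℓ contributes ℓ−1 transpositions, so σ is a product of 8 transpositions — even.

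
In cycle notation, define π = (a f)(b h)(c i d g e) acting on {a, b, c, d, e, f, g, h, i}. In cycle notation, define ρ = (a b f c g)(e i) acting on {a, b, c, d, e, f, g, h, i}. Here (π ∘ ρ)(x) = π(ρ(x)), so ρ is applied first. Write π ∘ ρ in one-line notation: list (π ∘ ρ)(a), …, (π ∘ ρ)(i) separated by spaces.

Chase each element through ρ then π: a → b → h; b → f → a; c → g → e; d → d → g; e → i → d; f → c → i; g → a → f; h → h → b; i → e → c.
Collecting the images, π ∘ ρ = [h a e g d i f b c].

h a e g d i f b c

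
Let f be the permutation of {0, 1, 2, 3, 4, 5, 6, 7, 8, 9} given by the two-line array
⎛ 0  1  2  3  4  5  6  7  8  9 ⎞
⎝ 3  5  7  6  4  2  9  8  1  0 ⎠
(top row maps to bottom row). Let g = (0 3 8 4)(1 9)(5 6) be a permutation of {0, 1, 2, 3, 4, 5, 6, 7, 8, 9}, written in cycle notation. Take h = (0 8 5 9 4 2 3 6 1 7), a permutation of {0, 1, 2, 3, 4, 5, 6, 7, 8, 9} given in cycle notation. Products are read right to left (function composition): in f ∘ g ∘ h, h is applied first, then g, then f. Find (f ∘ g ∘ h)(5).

5

Apply the permutations in order: h(5) = 9, then g(9) = 1, then f(1) = 5. So (f ∘ g ∘ h)(5) = 5.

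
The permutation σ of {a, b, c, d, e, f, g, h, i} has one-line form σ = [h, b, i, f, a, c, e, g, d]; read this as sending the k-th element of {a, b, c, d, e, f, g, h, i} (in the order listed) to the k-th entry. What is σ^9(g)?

Tracing g → e → … returns to g after 4 steps, so g lies in a 4-cycle (a, h, g, e).
Powers repeat with period 4 on this cycle, and 9 mod 4 = 1, so σ^9(g) = σ^1(g).
Stepping 1 place around the cycle: g → e.

e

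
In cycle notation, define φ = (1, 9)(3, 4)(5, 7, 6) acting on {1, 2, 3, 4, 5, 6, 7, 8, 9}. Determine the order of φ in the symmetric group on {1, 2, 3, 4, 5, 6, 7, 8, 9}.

The cycle type of φ is (3, 2, 2, 1, 1).
Since disjoint cycles commute, ord(φ) = lcm(3, 2, 2) = 6.

6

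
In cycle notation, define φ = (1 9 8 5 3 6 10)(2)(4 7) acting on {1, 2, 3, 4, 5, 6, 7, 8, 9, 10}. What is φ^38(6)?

9

6 lies in the 7-cycle (1 9 8 5 3 6 10).
On a 7-cycle, φ^7 is the identity, so φ^38 = φ^3 there (38 ≡ 3 mod 7).
Advancing 3 steps from 6: 6 → 10 → 1 → 9.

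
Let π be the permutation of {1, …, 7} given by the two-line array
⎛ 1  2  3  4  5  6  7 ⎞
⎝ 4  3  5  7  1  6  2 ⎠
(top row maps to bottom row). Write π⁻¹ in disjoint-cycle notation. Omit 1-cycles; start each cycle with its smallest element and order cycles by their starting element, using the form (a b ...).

(1 5 3 2 7 4)

First write π in disjoint cycles: (1 4 7 2 3 5).
Reversing each cycle (and rotating so the smallest element leads) gives π⁻¹ = (1 5 3 2 7 4).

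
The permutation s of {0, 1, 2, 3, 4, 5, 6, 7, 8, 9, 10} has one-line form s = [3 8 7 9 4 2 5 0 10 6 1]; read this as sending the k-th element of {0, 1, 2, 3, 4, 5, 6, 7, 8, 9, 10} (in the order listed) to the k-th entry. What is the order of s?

21

Writing s as disjoint cycles, the cycle lengths are 7, 3, 1.
The order of s is the least common multiple of its cycle lengths: lcm(7, 3) = 21.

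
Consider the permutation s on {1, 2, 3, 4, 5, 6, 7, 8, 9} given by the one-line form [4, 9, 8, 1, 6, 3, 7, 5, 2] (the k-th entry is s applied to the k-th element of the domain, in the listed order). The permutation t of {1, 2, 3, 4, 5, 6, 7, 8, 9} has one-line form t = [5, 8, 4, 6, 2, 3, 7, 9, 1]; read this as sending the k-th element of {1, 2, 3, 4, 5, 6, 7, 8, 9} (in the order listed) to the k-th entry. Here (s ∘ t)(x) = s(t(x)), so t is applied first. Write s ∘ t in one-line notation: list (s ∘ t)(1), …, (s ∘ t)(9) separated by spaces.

6 5 1 3 9 8 7 2 4

For each element, apply t then s: 1 → 5 → 6; 2 → 8 → 5; 3 → 4 → 1; 4 → 6 → 3; 5 → 2 → 9; 6 → 3 → 8; 7 → 7 → 7; 8 → 9 → 2; 9 → 1 → 4.
So s ∘ t in one-line form is 6 5 1 3 9 8 7 2 4.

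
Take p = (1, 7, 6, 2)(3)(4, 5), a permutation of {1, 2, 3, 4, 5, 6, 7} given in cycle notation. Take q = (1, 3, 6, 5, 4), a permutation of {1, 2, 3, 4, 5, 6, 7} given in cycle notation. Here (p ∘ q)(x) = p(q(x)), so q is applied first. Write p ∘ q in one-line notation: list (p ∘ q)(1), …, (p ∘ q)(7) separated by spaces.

3 1 2 7 5 4 6

For each element, apply q then p: 1 → 3 → 3; 2 → 2 → 1; 3 → 6 → 2; 4 → 1 → 7; 5 → 4 → 5; 6 → 5 → 4; 7 → 7 → 6.
Collecting the images, p ∘ q = [3 1 2 7 5 4 6].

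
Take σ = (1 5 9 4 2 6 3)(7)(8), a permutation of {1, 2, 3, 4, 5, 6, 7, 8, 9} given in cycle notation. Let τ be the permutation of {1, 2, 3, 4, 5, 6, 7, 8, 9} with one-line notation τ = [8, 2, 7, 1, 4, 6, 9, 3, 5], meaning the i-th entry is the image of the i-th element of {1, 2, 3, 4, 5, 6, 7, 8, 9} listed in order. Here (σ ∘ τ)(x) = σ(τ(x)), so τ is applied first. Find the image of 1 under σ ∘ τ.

(σ ∘ τ)(1) = σ(τ(1)). τ(1) = 8, then σ(8) = 8. So (σ ∘ τ)(1) = 8.

8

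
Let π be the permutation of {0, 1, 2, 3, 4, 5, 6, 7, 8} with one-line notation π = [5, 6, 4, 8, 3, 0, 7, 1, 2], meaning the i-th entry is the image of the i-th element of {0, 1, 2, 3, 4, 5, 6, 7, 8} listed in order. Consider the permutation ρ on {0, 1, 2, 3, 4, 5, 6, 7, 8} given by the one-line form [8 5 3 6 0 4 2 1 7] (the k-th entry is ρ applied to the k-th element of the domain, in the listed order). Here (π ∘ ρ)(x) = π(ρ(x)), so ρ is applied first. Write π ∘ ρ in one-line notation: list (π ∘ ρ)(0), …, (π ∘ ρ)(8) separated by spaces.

(π ∘ ρ)(x) = π(ρ(x)). Computing each image: π(ρ(0)) = π(8) = 2, π(ρ(1)) = π(5) = 0, π(ρ(2)) = π(3) = 8, π(ρ(3)) = π(6) = 7, π(ρ(4)) = π(0) = 5, π(ρ(5)) = π(4) = 3, π(ρ(6)) = π(2) = 4, π(ρ(7)) = π(1) = 6, π(ρ(8)) = π(7) = 1.
Hence π ∘ ρ = [2 0 8 7 5 3 4 6 1].

2 0 8 7 5 3 4 6 1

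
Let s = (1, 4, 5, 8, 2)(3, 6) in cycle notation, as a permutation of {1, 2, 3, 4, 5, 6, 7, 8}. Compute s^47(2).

2 lies in the 5-cycle (1, 4, 5, 8, 2).
Powers repeat with period 5 on this cycle, and 47 mod 5 = 2, so s^47(2) = s^2(2).
Stepping 2 places around the cycle: 2 → 1 → 4.

4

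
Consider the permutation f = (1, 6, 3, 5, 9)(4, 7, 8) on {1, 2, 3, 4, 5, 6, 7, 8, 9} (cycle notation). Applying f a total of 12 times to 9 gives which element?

6

9 lies in the 5-cycle (1, 6, 3, 5, 9).
Powers repeat with period 5 on this cycle, and 12 mod 5 = 2, so f^12(9) = f^2(9).
Advancing 2 steps from 9: 9 → 1 → 6.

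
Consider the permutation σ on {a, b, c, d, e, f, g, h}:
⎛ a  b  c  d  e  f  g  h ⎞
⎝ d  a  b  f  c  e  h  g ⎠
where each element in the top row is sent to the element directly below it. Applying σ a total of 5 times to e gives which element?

f

Tracing e → c → … returns to e after 6 steps, so e lies in a 6-cycle (a, d, f, e, c, b).
Advancing 5 steps from e: e → c → b → a → d → f.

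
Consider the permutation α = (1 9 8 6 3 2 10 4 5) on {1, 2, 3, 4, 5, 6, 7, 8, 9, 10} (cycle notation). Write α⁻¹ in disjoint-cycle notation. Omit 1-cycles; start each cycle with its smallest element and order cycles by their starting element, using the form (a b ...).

(1 5 4 10 2 3 6 8 9)

Inverting a permutation written in cycle notation just reverses the order within every cycle.
Reversing each cycle of α and rotating so the smallest element leads gives (1 5 4 10 2 3 6 8 9).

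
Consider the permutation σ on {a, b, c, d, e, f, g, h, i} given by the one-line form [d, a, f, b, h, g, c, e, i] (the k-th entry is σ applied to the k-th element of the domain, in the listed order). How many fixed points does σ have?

The fixed points (elements with σ(x) = x) are {i}, so there is 1.

1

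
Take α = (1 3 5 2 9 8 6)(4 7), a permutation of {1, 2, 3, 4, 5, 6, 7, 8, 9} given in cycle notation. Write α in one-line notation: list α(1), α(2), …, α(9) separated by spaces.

3 9 5 7 2 1 4 6 8

Reading each image from the cycles: 1↦3, 2↦9, 3↦5, 4↦7, 5↦2, 6↦1, 7↦4, 8↦6, 9↦8.
So the one-line form is 3 9 5 7 2 1 4 6 8.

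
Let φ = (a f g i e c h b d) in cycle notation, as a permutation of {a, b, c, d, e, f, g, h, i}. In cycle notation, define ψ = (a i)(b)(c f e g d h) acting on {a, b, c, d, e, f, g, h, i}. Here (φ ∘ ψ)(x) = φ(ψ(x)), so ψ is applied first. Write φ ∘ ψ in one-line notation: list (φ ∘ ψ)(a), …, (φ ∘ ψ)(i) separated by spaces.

e d g b i c a h f

(φ ∘ ψ)(x) = φ(ψ(x)). Computing each image: φ(ψ(a)) = φ(i) = e, φ(ψ(b)) = φ(b) = d, φ(ψ(c)) = φ(f) = g, φ(ψ(d)) = φ(h) = b, φ(ψ(e)) = φ(g) = i, φ(ψ(f)) = φ(e) = c, φ(ψ(g)) = φ(d) = a, φ(ψ(h)) = φ(c) = h, φ(ψ(i)) = φ(a) = f.
Hence φ ∘ ψ = [e d g b i c a h f].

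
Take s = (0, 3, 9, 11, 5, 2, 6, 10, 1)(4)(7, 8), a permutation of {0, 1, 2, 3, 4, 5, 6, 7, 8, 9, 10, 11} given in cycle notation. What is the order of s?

The cycle type of s is (9, 2, 1).
Since disjoint cycles commute, ord(s) = lcm(9, 2) = 18.

18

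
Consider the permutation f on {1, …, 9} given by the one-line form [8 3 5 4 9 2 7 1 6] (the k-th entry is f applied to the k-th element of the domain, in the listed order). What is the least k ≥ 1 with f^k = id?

10

The disjoint-cycle form of f has cycle lengths 5, 2, 1, 1.
The order of f is the least common multiple of its cycle lengths: lcm(5, 2) = 10.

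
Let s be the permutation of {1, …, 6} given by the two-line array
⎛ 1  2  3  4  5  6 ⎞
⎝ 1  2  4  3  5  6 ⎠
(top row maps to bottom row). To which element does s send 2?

The entry below 2 in the array is 2, so s(2) = 2.

2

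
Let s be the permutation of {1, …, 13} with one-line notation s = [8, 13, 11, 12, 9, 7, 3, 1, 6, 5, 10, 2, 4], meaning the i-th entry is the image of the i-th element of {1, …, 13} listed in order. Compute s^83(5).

10

Tracing 5 → 9 → … returns to 5 after 7 steps, so 5 lies in a 7-cycle (3 11 10 5 9 6 7).
Powers repeat with period 7 on this cycle, and 83 mod 7 = 6, so s^83(5) = s^6(5).
Advancing 6 steps from 5: 5 → 9 → 6 → 7 → 3 → 11 → 10.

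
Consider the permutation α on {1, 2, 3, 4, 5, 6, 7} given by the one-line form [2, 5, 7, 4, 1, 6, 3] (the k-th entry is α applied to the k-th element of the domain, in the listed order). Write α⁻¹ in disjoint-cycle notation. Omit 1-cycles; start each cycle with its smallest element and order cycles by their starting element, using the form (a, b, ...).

(1, 5, 2)(3, 7)

The cycle decomposition of α is (1, 2, 5)(3, 7).
Reversing each cycle (and rotating so the smallest element leads) gives α⁻¹ = (1, 5, 2)(3, 7).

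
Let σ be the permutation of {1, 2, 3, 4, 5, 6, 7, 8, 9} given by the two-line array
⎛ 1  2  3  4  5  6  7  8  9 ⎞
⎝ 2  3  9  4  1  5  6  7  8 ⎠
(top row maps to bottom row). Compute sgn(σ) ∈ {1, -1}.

-1

In disjoint-cycle form the cycle lengths are 8, 1.
A cycle is odd iff its length is even; σ has 1 even-length cycle, so sgn(σ) = (−1)^1 and σ is odd.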